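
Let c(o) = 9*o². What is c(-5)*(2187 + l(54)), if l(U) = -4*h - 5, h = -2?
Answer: 492750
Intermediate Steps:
l(U) = 3 (l(U) = -4*(-2) - 5 = 8 - 5 = 3)
c(-5)*(2187 + l(54)) = (9*(-5)²)*(2187 + 3) = (9*25)*2190 = 225*2190 = 492750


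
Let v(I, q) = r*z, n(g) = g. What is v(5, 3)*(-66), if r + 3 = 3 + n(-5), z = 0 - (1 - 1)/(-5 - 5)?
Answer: 0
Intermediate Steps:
z = 0 (z = 0 - 0/(-10) = 0 - 0*(-1)/10 = 0 - 1*0 = 0 + 0 = 0)
r = -5 (r = -3 + (3 - 5) = -3 - 2 = -5)
v(I, q) = 0 (v(I, q) = -5*0 = 0)
v(5, 3)*(-66) = 0*(-66) = 0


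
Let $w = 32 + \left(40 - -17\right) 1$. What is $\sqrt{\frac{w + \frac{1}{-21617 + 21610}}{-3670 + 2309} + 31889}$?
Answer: $\frac{3 \sqrt{321595403143}}{9527} \approx 178.57$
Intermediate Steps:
$w = 89$ ($w = 32 + \left(40 + 17\right) 1 = 32 + 57 \cdot 1 = 32 + 57 = 89$)
$\sqrt{\frac{w + \frac{1}{-21617 + 21610}}{-3670 + 2309} + 31889} = \sqrt{\frac{89 + \frac{1}{-21617 + 21610}}{-3670 + 2309} + 31889} = \sqrt{\frac{89 + \frac{1}{-7}}{-1361} + 31889} = \sqrt{\left(89 - \frac{1}{7}\right) \left(- \frac{1}{1361}\right) + 31889} = \sqrt{\frac{622}{7} \left(- \frac{1}{1361}\right) + 31889} = \sqrt{- \frac{622}{9527} + 31889} = \sqrt{\frac{303805881}{9527}} = \frac{3 \sqrt{321595403143}}{9527}$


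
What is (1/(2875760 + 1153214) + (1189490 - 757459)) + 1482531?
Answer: 7713720519389/4028974 ≈ 1.9146e+6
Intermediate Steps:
(1/(2875760 + 1153214) + (1189490 - 757459)) + 1482531 = (1/4028974 + 432031) + 1482531 = 1740641666195/4028974 + 1482531 = 7713720519389/4028974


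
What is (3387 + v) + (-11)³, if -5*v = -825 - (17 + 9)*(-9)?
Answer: 10871/5 ≈ 2174.2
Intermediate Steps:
v = 591/5 (v = -(-825 - (17 + 9)*(-9))/5 = -(-825 - 26*(-9))/5 = -(-825 - 1*(-234))/5 = -(-825 + 234)/5 = -⅕*(-591) = 591/5 ≈ 118.20)
(3387 + v) + (-11)³ = (3387 + 591/5) + (-11)³ = 17526/5 - 1331 = 10871/5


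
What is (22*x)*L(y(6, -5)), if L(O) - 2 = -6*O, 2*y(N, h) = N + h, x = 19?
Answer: -418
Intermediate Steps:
y(N, h) = N/2 + h/2 (y(N, h) = (N + h)/2 = N/2 + h/2)
L(O) = 2 - 6*O
(22*x)*L(y(6, -5)) = (22*19)*(2 - 6*((½)*6 + (½)*(-5))) = 418*(2 - 6*(3 - 5/2)) = 418*(2 - 6*½) = 418*(2 - 3) = 418*(-1) = -418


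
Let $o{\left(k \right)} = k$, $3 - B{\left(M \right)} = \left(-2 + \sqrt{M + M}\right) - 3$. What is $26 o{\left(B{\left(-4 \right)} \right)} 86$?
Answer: $17888 - 4472 i \sqrt{2} \approx 17888.0 - 6324.4 i$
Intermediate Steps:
$B{\left(M \right)} = 8 - \sqrt{2} \sqrt{M}$ ($B{\left(M \right)} = 3 - \left(\left(-2 + \sqrt{M + M}\right) - 3\right) = 3 - \left(\left(-2 + \sqrt{2 M}\right) - 3\right) = 3 - \left(\left(-2 + \sqrt{2} \sqrt{M}\right) - 3\right) = 3 - \left(-5 + \sqrt{2} \sqrt{M}\right) = 8 - \sqrt{2} \sqrt{M}$)
$26 o{\left(B{\left(-4 \right)} \right)} 86 = 26 \left(8 - \sqrt{2} \sqrt{-4}\right) 86 = 26 \left(8 - \sqrt{2} \cdot 2 i\right) 86 = 26 \left(8 - 2 i \sqrt{2}\right) 86 = \left(208 - 52 i \sqrt{2}\right) 86 = 17888 - 4472 i \sqrt{2}$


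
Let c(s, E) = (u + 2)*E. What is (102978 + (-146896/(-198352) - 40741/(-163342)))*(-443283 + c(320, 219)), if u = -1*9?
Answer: -46378158757409054808/1012475387 ≈ -4.5807e+10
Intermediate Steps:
u = -9
c(s, E) = -7*E (c(s, E) = (-9 + 2)*E = -7*E)
(102978 + (-146896/(-198352) - 40741/(-163342)))*(-443283 + c(320, 219)) = (102978 + (-146896/(-198352) - 40741/(-163342)))*(-443283 - 7*219) = (102978 + (-146896*(-1/198352) - 40741*(-1/163342)))*(-443283 - 1533) = (102978 + (9181/12397 + 40741/163342))*(-444816) = (102978 + 2004709079/2024950774)*(-444816) = (208527385514051/2024950774)*(-444816) = -46378158757409054808/1012475387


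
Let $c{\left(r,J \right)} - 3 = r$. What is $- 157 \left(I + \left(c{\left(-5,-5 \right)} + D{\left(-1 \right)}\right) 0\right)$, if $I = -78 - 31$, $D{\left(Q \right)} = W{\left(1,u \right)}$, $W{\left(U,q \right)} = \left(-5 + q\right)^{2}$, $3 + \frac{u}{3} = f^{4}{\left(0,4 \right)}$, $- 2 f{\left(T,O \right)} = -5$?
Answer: $17113$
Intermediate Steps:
$f{\left(T,O \right)} = \frac{5}{2}$ ($f{\left(T,O \right)} = \left(- \frac{1}{2}\right) \left(-5\right) = \frac{5}{2}$)
$u = \frac{1731}{16}$ ($u = -9 + 3 \left(\frac{5}{2}\right)^{4} = -9 + 3 \cdot \frac{625}{16} = -9 + \frac{1875}{16} = \frac{1731}{16} \approx 108.19$)
$c{\left(r,J \right)} = 3 + r$
$D{\left(Q \right)} = \frac{2725801}{256}$ ($D{\left(Q \right)} = \left(-5 + \frac{1731}{16}\right)^{2} = \left(\frac{1651}{16}\right)^{2} = \frac{2725801}{256}$)
$I = -109$ ($I = -78 - 31 = -109$)
$- 157 \left(I + \left(c{\left(-5,-5 \right)} + D{\left(-1 \right)}\right) 0\right) = - 157 \left(-109 + \left(\left(3 - 5\right) + \frac{2725801}{256}\right) 0\right) = - 157 \left(-109 + \left(-2 + \frac{2725801}{256}\right) 0\right) = - 157 \left(-109 + \frac{2725289}{256} \cdot 0\right) = - 157 \left(-109 + 0\right) = \left(-157\right) \left(-109\right) = 17113$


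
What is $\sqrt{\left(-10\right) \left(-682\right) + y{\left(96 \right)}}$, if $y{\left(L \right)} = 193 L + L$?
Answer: $2 \sqrt{6361} \approx 159.51$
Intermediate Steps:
$y{\left(L \right)} = 194 L$
$\sqrt{\left(-10\right) \left(-682\right) + y{\left(96 \right)}} = \sqrt{\left(-10\right) \left(-682\right) + 194 \cdot 96} = \sqrt{6820 + 18624} = \sqrt{25444} = 2 \sqrt{6361}$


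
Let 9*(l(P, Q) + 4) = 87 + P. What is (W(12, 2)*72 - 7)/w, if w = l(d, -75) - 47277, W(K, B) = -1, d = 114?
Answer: 237/141776 ≈ 0.0016717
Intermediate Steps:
l(P, Q) = 17/3 + P/9 (l(P, Q) = -4 + (87 + P)/9 = -4 + (29/3 + P/9) = 17/3 + P/9)
w = -141776/3 (w = (17/3 + (⅑)*114) - 47277 = (17/3 + 38/3) - 47277 = 55/3 - 47277 = -141776/3 ≈ -47259.)
(W(12, 2)*72 - 7)/w = (-1*72 - 7)/(-141776/3) = (-72 - 7)*(-3/141776) = -79*(-3/141776) = 237/141776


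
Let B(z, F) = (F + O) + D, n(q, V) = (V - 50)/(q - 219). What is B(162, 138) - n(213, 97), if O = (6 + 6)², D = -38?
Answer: 1511/6 ≈ 251.83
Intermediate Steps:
O = 144 (O = 12² = 144)
n(q, V) = (-50 + V)/(-219 + q)
B(z, F) = 106 + F (B(z, F) = (F + 144) - 38 = (144 + F) - 38 = 106 + F)
B(162, 138) - n(213, 97) = (106 + 138) - (-50 + 97)/(-219 + 213) = 244 - 47/(-6) = 244 - (-1)*47/6 = 244 - 1*(-47/6) = 244 + 47/6 = 1511/6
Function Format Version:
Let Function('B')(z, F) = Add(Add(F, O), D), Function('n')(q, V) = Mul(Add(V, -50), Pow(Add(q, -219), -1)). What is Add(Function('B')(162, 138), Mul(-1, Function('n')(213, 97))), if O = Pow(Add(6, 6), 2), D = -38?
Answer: Rational(1511, 6) ≈ 251.83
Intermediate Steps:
O = 144 (O = Pow(12, 2) = 144)
Function('n')(q, V) = Mul(Pow(Add(-219, q), -1), Add(-50, V)) (Function('n')(q, V) = Mul(Add(-50, V), Pow(Add(-219, q), -1)) = Mul(Pow(Add(-219, q), -1), Add(-50, V)))
Function('B')(z, F) = Add(106, F) (Function('B')(z, F) = Add(Add(F, 144), -38) = Add(Add(144, F), -38) = Add(106, F))
Add(Function('B')(162, 138), Mul(-1, Function('n')(213, 97))) = Add(Add(106, 138), Mul(-1, Mul(Pow(Add(-219, 213), -1), Add(-50, 97)))) = Add(244, Mul(-1, Mul(Pow(-6, -1), 47))) = Add(244, Mul(-1, Mul(Rational(-1, 6), 47))) = Add(244, Mul(-1, Rational(-47, 6))) = Add(244, Rational(47, 6)) = Rational(1511, 6)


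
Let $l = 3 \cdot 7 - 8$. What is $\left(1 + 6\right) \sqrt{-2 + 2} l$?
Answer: $0$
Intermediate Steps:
$l = 13$ ($l = 21 - 8 = 13$)
$\left(1 + 6\right) \sqrt{-2 + 2} l = \left(1 + 6\right) \sqrt{-2 + 2} \cdot 13 = 7 \sqrt{0} \cdot 13 = 7 \cdot 0 \cdot 13 = 0 \cdot 13 = 0$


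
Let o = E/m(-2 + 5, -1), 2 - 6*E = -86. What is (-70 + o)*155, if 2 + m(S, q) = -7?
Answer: -299770/27 ≈ -11103.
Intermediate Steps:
m(S, q) = -9 (m(S, q) = -2 - 7 = -9)
E = 44/3 (E = ⅓ - ⅙*(-86) = ⅓ + 43/3 = 44/3 ≈ 14.667)
o = -44/27 (o = (44/3)/(-9) = (44/3)*(-⅑) = -44/27 ≈ -1.6296)
(-70 + o)*155 = (-70 - 44/27)*155 = -1934/27*155 = -299770/27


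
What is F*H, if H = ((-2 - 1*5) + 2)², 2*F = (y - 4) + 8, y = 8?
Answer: 150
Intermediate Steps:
F = 6 (F = ((8 - 4) + 8)/2 = (4 + 8)/2 = (½)*12 = 6)
H = 25 (H = ((-2 - 5) + 2)² = (-7 + 2)² = (-5)² = 25)
F*H = 6*25 = 150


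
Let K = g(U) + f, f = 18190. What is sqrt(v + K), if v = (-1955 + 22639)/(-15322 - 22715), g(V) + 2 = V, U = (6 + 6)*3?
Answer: 2*sqrt(6591485019837)/38037 ≈ 134.99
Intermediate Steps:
U = 36 (U = 12*3 = 36)
g(V) = -2 + V
v = -20684/38037 (v = 20684/(-38037) = 20684*(-1/38037) = -20684/38037 ≈ -0.54379)
K = 18224 (K = (-2 + 36) + 18190 = 34 + 18190 = 18224)
sqrt(v + K) = sqrt(-20684/38037 + 18224) = sqrt(693165604/38037) = 2*sqrt(6591485019837)/38037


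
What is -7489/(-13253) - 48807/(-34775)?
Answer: 907269146/460873075 ≈ 1.9686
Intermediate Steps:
-7489/(-13253) - 48807/(-34775) = -7489*(-1/13253) - 48807*(-1/34775) = 7489/13253 + 48807/34775 = 907269146/460873075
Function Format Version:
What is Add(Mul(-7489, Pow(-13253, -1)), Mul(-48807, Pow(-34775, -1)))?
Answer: Rational(907269146, 460873075) ≈ 1.9686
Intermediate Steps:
Add(Mul(-7489, Pow(-13253, -1)), Mul(-48807, Pow(-34775, -1))) = Add(Mul(-7489, Rational(-1, 13253)), Mul(-48807, Rational(-1, 34775))) = Add(Rational(7489, 13253), Rational(48807, 34775)) = Rational(907269146, 460873075)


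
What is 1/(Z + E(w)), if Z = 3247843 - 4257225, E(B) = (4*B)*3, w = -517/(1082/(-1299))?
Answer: -541/542046164 ≈ -9.9807e-7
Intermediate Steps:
w = 671583/1082 (w = -517/(1082*(-1/1299)) = -517/(-1082/1299) = -517*(-1299/1082) = 671583/1082 ≈ 620.69)
E(B) = 12*B
Z = -1009382
1/(Z + E(w)) = 1/(-1009382 + 12*(671583/1082)) = 1/(-1009382 + 4029498/541) = 1/(-542046164/541) = -541/542046164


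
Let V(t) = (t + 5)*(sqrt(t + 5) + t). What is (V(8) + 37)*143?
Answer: 20163 + 1859*sqrt(13) ≈ 26866.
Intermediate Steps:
V(t) = (5 + t)*(t + sqrt(5 + t)) (V(t) = (5 + t)*(sqrt(5 + t) + t) = (5 + t)*(t + sqrt(5 + t)))
(V(8) + 37)*143 = ((8**2 + 5*8 + 5*sqrt(5 + 8) + 8*sqrt(5 + 8)) + 37)*143 = ((64 + 40 + 5*sqrt(13) + 8*sqrt(13)) + 37)*143 = ((104 + 13*sqrt(13)) + 37)*143 = (141 + 13*sqrt(13))*143 = 20163 + 1859*sqrt(13)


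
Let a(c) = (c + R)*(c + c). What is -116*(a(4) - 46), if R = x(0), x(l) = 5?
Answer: -3016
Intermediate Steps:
R = 5
a(c) = 2*c*(5 + c) (a(c) = (c + 5)*(c + c) = (5 + c)*(2*c) = 2*c*(5 + c))
-116*(a(4) - 46) = -116*(2*4*(5 + 4) - 46) = -116*(2*4*9 - 46) = -116*(72 - 46) = -116*26 = -3016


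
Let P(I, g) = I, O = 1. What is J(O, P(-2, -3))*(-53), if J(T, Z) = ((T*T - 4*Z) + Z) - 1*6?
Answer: -53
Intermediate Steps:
J(T, Z) = -6 + T**2 - 3*Z (J(T, Z) = ((T**2 - 4*Z) + Z) - 6 = (T**2 - 3*Z) - 6 = -6 + T**2 - 3*Z)
J(O, P(-2, -3))*(-53) = (-6 + 1**2 - 3*(-2))*(-53) = (-6 + 1 + 6)*(-53) = 1*(-53) = -53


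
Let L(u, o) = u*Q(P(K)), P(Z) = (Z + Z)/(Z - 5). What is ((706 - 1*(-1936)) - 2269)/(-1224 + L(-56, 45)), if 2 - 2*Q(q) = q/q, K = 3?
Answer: -373/1252 ≈ -0.29792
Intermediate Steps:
P(Z) = 2*Z/(-5 + Z) (P(Z) = (2*Z)/(-5 + Z) = 2*Z/(-5 + Z))
Q(q) = 1/2 (Q(q) = 1 - q/(2*q) = 1 - 1/2*1 = 1 - 1/2 = 1/2)
L(u, o) = u/2 (L(u, o) = u*(1/2) = u/2)
((706 - 1*(-1936)) - 2269)/(-1224 + L(-56, 45)) = ((706 - 1*(-1936)) - 2269)/(-1224 + (1/2)*(-56)) = ((706 + 1936) - 2269)/(-1224 - 28) = (2642 - 2269)/(-1252) = 373*(-1/1252) = -373/1252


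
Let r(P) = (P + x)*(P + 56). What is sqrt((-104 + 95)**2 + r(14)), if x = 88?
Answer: sqrt(7221) ≈ 84.976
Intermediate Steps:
r(P) = (56 + P)*(88 + P) (r(P) = (P + 88)*(P + 56) = (88 + P)*(56 + P) = (56 + P)*(88 + P))
sqrt((-104 + 95)**2 + r(14)) = sqrt((-104 + 95)**2 + (4928 + 14**2 + 144*14)) = sqrt((-9)**2 + (4928 + 196 + 2016)) = sqrt(81 + 7140) = sqrt(7221)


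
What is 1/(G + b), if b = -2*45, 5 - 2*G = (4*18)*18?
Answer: -2/1471 ≈ -0.0013596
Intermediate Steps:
G = -1291/2 (G = 5/2 - 4*18*18/2 = 5/2 - 36*18 = 5/2 - ½*1296 = 5/2 - 648 = -1291/2 ≈ -645.50)
b = -90
1/(G + b) = 1/(-1291/2 - 90) = 1/(-1471/2) = -2/1471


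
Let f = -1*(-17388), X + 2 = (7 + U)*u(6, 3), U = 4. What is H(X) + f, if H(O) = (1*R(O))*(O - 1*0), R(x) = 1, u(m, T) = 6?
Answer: 17452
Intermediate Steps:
X = 64 (X = -2 + (7 + 4)*6 = -2 + 11*6 = -2 + 66 = 64)
H(O) = O (H(O) = (1*1)*(O - 1*0) = 1*(O + 0) = 1*O = O)
f = 17388
H(X) + f = 64 + 17388 = 17452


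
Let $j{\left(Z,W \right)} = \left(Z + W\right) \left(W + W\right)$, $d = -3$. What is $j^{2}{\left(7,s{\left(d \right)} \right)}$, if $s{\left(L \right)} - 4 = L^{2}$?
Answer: $270400$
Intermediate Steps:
$s{\left(L \right)} = 4 + L^{2}$
$j{\left(Z,W \right)} = 2 W \left(W + Z\right)$ ($j{\left(Z,W \right)} = \left(W + Z\right) 2 W = 2 W \left(W + Z\right)$)
$j^{2}{\left(7,s{\left(d \right)} \right)} = \left(2 \left(4 + \left(-3\right)^{2}\right) \left(\left(4 + \left(-3\right)^{2}\right) + 7\right)\right)^{2} = \left(2 \left(4 + 9\right) \left(\left(4 + 9\right) + 7\right)\right)^{2} = \left(2 \cdot 13 \left(13 + 7\right)\right)^{2} = \left(2 \cdot 13 \cdot 20\right)^{2} = 520^{2} = 270400$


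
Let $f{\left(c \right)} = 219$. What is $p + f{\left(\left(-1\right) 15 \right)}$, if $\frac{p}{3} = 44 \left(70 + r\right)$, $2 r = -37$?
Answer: $7017$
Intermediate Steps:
$r = - \frac{37}{2}$ ($r = \frac{1}{2} \left(-37\right) = - \frac{37}{2} \approx -18.5$)
$p = 6798$ ($p = 3 \cdot 44 \left(70 - \frac{37}{2}\right) = 3 \cdot 44 \cdot \frac{103}{2} = 3 \cdot 2266 = 6798$)
$p + f{\left(\left(-1\right) 15 \right)} = 6798 + 219 = 7017$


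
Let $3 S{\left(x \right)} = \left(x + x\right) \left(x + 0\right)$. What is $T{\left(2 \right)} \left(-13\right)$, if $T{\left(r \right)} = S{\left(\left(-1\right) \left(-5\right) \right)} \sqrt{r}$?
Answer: $- \frac{650 \sqrt{2}}{3} \approx -306.41$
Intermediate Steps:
$S{\left(x \right)} = \frac{2 x^{2}}{3}$ ($S{\left(x \right)} = \frac{\left(x + x\right) \left(x + 0\right)}{3} = \frac{2 x x}{3} = \frac{2 x^{2}}{3}$)
$T{\left(r \right)} = \frac{50 \sqrt{r}}{3}$ ($T{\left(r \right)} = \frac{2 \left(\left(-1\right) \left(-5\right)\right)^{2}}{3} \sqrt{r} = \frac{2 \cdot 5^{2}}{3} \sqrt{r} = \frac{2}{3} \cdot 25 \sqrt{r} = \frac{50 \sqrt{r}}{3}$)
$T{\left(2 \right)} \left(-13\right) = \frac{50 \sqrt{2}}{3} \left(-13\right) = - \frac{650 \sqrt{2}}{3}$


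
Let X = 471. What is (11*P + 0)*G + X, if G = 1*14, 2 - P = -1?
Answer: 933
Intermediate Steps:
P = 3 (P = 2 - 1*(-1) = 2 + 1 = 3)
G = 14
(11*P + 0)*G + X = (11*3 + 0)*14 + 471 = (33 + 0)*14 + 471 = 33*14 + 471 = 462 + 471 = 933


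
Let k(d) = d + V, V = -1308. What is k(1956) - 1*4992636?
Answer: -4991988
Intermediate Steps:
k(d) = -1308 + d (k(d) = d - 1308 = -1308 + d)
k(1956) - 1*4992636 = (-1308 + 1956) - 1*4992636 = 648 - 4992636 = -4991988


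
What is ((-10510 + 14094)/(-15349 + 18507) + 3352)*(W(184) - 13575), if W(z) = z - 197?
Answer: -71943024800/1579 ≈ -4.5562e+7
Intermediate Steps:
W(z) = -197 + z
((-10510 + 14094)/(-15349 + 18507) + 3352)*(W(184) - 13575) = ((-10510 + 14094)/(-15349 + 18507) + 3352)*((-197 + 184) - 13575) = (3584/3158 + 3352)*(-13 - 13575) = (3584*(1/3158) + 3352)*(-13588) = (1792/1579 + 3352)*(-13588) = (5294600/1579)*(-13588) = -71943024800/1579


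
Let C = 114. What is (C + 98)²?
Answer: 44944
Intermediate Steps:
(C + 98)² = (114 + 98)² = 212² = 44944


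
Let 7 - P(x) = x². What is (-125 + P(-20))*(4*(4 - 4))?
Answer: 0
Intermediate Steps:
P(x) = 7 - x²
(-125 + P(-20))*(4*(4 - 4)) = (-125 + (7 - 1*(-20)²))*(4*(4 - 4)) = (-125 + (7 - 1*400))*(4*0) = (-125 + (7 - 400))*0 = (-125 - 393)*0 = -518*0 = 0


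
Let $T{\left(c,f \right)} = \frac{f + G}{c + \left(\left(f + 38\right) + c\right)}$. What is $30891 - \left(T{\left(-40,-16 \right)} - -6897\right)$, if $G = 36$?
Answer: $\frac{695836}{29} \approx 23994.0$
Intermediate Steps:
$T{\left(c,f \right)} = \frac{36 + f}{38 + f + 2 c}$ ($T{\left(c,f \right)} = \frac{f + 36}{c + \left(\left(f + 38\right) + c\right)} = \frac{36 + f}{c + \left(\left(38 + f\right) + c\right)} = \frac{36 + f}{c + \left(38 + c + f\right)} = \frac{36 + f}{38 + f + 2 c}$)
$30891 - \left(T{\left(-40,-16 \right)} - -6897\right) = 30891 - \left(\frac{36 - 16}{38 - 16 + 2 \left(-40\right)} - -6897\right) = 30891 - \left(\frac{1}{38 - 16 - 80} \cdot 20 + 6897\right) = 30891 - \left(\frac{1}{-58} \cdot 20 + 6897\right) = 30891 - \left(\left(- \frac{1}{58}\right) 20 + 6897\right) = 30891 - \left(- \frac{10}{29} + 6897\right) = 30891 - \frac{200003}{29} = \frac{695836}{29}$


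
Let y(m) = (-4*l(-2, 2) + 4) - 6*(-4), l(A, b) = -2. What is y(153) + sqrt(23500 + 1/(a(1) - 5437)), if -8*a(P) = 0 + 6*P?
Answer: 36 + 4*sqrt(694874433531)/21751 ≈ 189.30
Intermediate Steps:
a(P) = -3*P/4 (a(P) = -(0 + 6*P)/8 = -3*P/4)
y(m) = 36 (y(m) = (-4*(-2) + 4) - 6*(-4) = (8 + 4) + 24 = 12 + 24 = 36)
y(153) + sqrt(23500 + 1/(a(1) - 5437)) = 36 + sqrt(23500 + 1/(-3/4*1 - 5437)) = 36 + sqrt(23500 + 1/(-3/4 - 5437)) = 36 + sqrt(23500 + 1/(-21751/4)) = 36 + sqrt(23500 - 4/21751) = 36 + sqrt(511148496/21751) = 36 + 4*sqrt(694874433531)/21751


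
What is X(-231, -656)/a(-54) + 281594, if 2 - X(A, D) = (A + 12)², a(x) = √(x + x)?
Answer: 281594 + 47959*I*√3/18 ≈ 2.8159e+5 + 4614.9*I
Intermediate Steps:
a(x) = √2*√x (a(x) = √(2*x) = √2*√x)
X(A, D) = 2 - (12 + A)² (X(A, D) = 2 - (A + 12)² = 2 - (12 + A)²)
X(-231, -656)/a(-54) + 281594 = (2 - (12 - 231)²)/((√2*√(-54))) + 281594 = (2 - 1*(-219)²)/((√2*(3*I*√6))) + 281594 = (2 - 1*47961)/((6*I*√3)) + 281594 = (2 - 47961)*(-I*√3/18) + 281594 = -(-47959)*I*√3/18 + 281594 = 47959*I*√3/18 + 281594 = 281594 + 47959*I*√3/18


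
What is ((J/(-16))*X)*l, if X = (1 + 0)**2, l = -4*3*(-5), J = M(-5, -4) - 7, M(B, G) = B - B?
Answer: 105/4 ≈ 26.250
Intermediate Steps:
M(B, G) = 0
J = -7 (J = 0 - 7 = -7)
l = 60 (l = -12*(-5) = 60)
X = 1 (X = 1**2 = 1)
((J/(-16))*X)*l = (-7/(-16)*1)*60 = (-7*(-1/16)*1)*60 = ((7/16)*1)*60 = (7/16)*60 = 105/4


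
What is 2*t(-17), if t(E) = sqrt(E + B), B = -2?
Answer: 2*I*sqrt(19) ≈ 8.7178*I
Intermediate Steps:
t(E) = sqrt(-2 + E) (t(E) = sqrt(E - 2) = sqrt(-2 + E))
2*t(-17) = 2*sqrt(-2 - 17) = 2*sqrt(-19) = 2*(I*sqrt(19)) = 2*I*sqrt(19)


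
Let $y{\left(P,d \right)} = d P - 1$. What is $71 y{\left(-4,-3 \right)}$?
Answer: $781$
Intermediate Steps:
$y{\left(P,d \right)} = -1 + P d$ ($y{\left(P,d \right)} = P d - 1 = -1 + P d$)
$71 y{\left(-4,-3 \right)} = 71 \left(-1 - -12\right) = 71 \left(-1 + 12\right) = 71 \cdot 11 = 781$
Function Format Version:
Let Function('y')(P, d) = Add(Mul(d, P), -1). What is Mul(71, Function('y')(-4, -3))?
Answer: 781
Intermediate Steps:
Function('y')(P, d) = Add(-1, Mul(P, d)) (Function('y')(P, d) = Add(Mul(P, d), -1) = Add(-1, Mul(P, d)))
Mul(71, Function('y')(-4, -3)) = Mul(71, Add(-1, Mul(-4, -3))) = Mul(71, Add(-1, 12)) = Mul(71, 11) = 781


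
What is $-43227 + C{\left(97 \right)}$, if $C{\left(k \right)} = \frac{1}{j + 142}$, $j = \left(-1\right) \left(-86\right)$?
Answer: $- \frac{9855755}{228} \approx -43227.0$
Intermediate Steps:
$j = 86$
$C{\left(k \right)} = \frac{1}{228}$ ($C{\left(k \right)} = \frac{1}{86 + 142} = \frac{1}{228}$)
$-43227 + C{\left(97 \right)} = -43227 + \frac{1}{228} = - \frac{9855755}{228}$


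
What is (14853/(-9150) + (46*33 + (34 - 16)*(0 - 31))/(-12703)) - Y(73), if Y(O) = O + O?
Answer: -5722466453/38744150 ≈ -147.70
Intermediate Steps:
Y(O) = 2*O
(14853/(-9150) + (46*33 + (34 - 16)*(0 - 31))/(-12703)) - Y(73) = (14853/(-9150) + (46*33 + (34 - 16)*(0 - 31))/(-12703)) - 2*73 = (14853*(-1/9150) + (1518 + 18*(-31))*(-1/12703)) - 1*146 = (-4951/3050 + (1518 - 558)*(-1/12703)) - 146 = (-4951/3050 + 960*(-1/12703)) - 146 = (-4951/3050 - 960/12703) - 146 = -65820553/38744150 - 146 = -5722466453/38744150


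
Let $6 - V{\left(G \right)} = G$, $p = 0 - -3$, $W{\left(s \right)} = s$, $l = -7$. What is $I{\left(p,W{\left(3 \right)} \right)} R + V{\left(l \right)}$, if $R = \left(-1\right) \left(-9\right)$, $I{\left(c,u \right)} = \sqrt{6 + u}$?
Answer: $40$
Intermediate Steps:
$p = 3$ ($p = 0 + 3 = 3$)
$V{\left(G \right)} = 6 - G$
$R = 9$
$I{\left(p,W{\left(3 \right)} \right)} R + V{\left(l \right)} = \sqrt{6 + 3} \cdot 9 + \left(6 - -7\right) = \sqrt{9} \cdot 9 + \left(6 + 7\right) = 3 \cdot 9 + 13 = 27 + 13 = 40$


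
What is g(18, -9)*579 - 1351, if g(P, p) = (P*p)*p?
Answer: 842831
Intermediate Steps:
g(P, p) = P*p²
g(18, -9)*579 - 1351 = (18*(-9)²)*579 - 1351 = (18*81)*579 - 1351 = 1458*579 - 1351 = 844182 - 1351 = 842831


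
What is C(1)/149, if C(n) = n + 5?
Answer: 6/149 ≈ 0.040268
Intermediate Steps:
C(n) = 5 + n
C(1)/149 = (5 + 1)/149 = 6*(1/149) = 6/149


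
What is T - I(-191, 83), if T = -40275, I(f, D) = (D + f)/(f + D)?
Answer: -40276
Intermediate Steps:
I(f, D) = 1 (I(f, D) = (D + f)/(D + f) = 1)
T - I(-191, 83) = -40275 - 1*1 = -40275 - 1 = -40276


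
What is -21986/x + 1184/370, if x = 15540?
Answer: 13871/7770 ≈ 1.7852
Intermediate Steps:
-21986/x + 1184/370 = -21986/15540 + 1184/370 = -21986*1/15540 + 1184*(1/370) = -10993/7770 + 16/5 = 13871/7770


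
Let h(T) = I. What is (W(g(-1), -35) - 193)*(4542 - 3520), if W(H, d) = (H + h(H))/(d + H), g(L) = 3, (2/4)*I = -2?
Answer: -3155425/16 ≈ -1.9721e+5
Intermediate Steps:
I = -4 (I = 2*(-2) = -4)
h(T) = -4
W(H, d) = (-4 + H)/(H + d) (W(H, d) = (H - 4)/(d + H) = (-4 + H)/(H + d))
(W(g(-1), -35) - 193)*(4542 - 3520) = ((-4 + 3)/(3 - 35) - 193)*(4542 - 3520) = (-1/(-32) - 193)*1022 = (-1/32*(-1) - 193)*1022 = (1/32 - 193)*1022 = -6175/32*1022 = -3155425/16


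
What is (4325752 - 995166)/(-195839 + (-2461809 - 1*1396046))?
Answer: -1665293/2026847 ≈ -0.82162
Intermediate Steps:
(4325752 - 995166)/(-195839 + (-2461809 - 1*1396046)) = 3330586/(-195839 + (-2461809 - 1396046)) = 3330586/(-195839 - 3857855) = 3330586/(-4053694) = 3330586*(-1/4053694) = -1665293/2026847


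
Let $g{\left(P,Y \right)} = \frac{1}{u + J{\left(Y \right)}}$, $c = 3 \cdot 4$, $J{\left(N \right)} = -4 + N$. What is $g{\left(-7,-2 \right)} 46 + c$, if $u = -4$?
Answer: $\frac{37}{5} \approx 7.4$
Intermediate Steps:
$c = 12$
$g{\left(P,Y \right)} = \frac{1}{-8 + Y}$ ($g{\left(P,Y \right)} = \frac{1}{-4 + \left(-4 + Y\right)} = \frac{1}{-8 + Y}$)
$g{\left(-7,-2 \right)} 46 + c = \frac{1}{-8 - 2} \cdot 46 + 12 = \frac{1}{-10} \cdot 46 + 12 = \left(- \frac{1}{10}\right) 46 + 12 = - \frac{23}{5} + 12 = \frac{37}{5}$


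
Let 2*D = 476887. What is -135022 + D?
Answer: 206843/2 ≈ 1.0342e+5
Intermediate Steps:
D = 476887/2 (D = (½)*476887 = 476887/2 ≈ 2.3844e+5)
-135022 + D = -135022 + 476887/2 = 206843/2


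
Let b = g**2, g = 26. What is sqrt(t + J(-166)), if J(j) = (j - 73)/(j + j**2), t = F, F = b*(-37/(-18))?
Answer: sqrt(1042454845190)/27390 ≈ 37.277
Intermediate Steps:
b = 676 (b = 26**2 = 676)
F = 12506/9 (F = 676*(-37/(-18)) = 676*(-37*(-1/18)) = 676*(37/18) = 12506/9 ≈ 1389.6)
t = 12506/9 ≈ 1389.6
J(j) = (-73 + j)/(j + j**2)
sqrt(t + J(-166)) = sqrt(12506/9 + (-73 - 166)/((-166)*(1 - 166))) = sqrt(12506/9 - 1/166*(-239)/(-165)) = sqrt(12506/9 - 1/166*(-1/165)*(-239)) = sqrt(12506/9 - 239/27390) = sqrt(114179063/82170) = sqrt(1042454845190)/27390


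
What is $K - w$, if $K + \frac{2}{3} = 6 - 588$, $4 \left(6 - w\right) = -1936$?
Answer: $- \frac{3218}{3} \approx -1072.7$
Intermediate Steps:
$w = 490$ ($w = 6 - -484 = 6 + 484 = 490$)
$K = - \frac{1748}{3}$ ($K = - \frac{2}{3} + \left(6 - 588\right) = - \frac{2}{3} - 582 = - \frac{1748}{3} \approx -582.67$)
$K - w = - \frac{1748}{3} - 490 = - \frac{3218}{3}$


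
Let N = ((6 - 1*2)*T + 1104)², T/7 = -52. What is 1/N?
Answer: 1/123904 ≈ 8.0708e-6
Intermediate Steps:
T = -364 (T = 7*(-52) = -364)
N = 123904 (N = ((6 - 1*2)*(-364) + 1104)² = ((6 - 2)*(-364) + 1104)² = (4*(-364) + 1104)² = (-1456 + 1104)² = (-352)² = 123904)
1/N = 1/123904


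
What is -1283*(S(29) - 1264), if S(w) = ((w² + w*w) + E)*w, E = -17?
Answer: -60327943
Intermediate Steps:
S(w) = w*(-17 + 2*w²) (S(w) = ((w² + w*w) - 17)*w = ((w² + w²) - 17)*w = (2*w² - 17)*w = (-17 + 2*w²)*w = w*(-17 + 2*w²))
-1283*(S(29) - 1264) = -1283*(29*(-17 + 2*29²) - 1264) = -1283*(29*(-17 + 2*841) - 1264) = -1283*(29*(-17 + 1682) - 1264) = -1283*(29*1665 - 1264) = -1283*(48285 - 1264) = -1283*47021 = -60327943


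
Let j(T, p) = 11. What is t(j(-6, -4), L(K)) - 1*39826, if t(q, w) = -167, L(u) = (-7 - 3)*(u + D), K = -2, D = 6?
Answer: -39993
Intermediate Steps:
L(u) = -60 - 10*u (L(u) = (-7 - 3)*(u + 6) = -10*(6 + u) = -60 - 10*u)
t(j(-6, -4), L(K)) - 1*39826 = -167 - 1*39826 = -167 - 39826 = -39993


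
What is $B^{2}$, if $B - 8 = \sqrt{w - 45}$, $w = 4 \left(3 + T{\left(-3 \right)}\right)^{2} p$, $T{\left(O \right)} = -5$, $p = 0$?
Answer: $19 + 48 i \sqrt{5} \approx 19.0 + 107.33 i$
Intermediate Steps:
$w = 0$ ($w = 4 \left(3 - 5\right)^{2} \cdot 0 = 4 \left(-2\right)^{2} \cdot 0 = 4 \cdot 4 \cdot 0 = 16 \cdot 0 = 0$)
$B = 8 + 3 i \sqrt{5}$ ($B = 8 + \sqrt{0 - 45} = 8 + \sqrt{-45} = 8 + 3 i \sqrt{5} \approx 8.0 + 6.7082 i$)
$B^{2} = \left(8 + 3 i \sqrt{5}\right)^{2}$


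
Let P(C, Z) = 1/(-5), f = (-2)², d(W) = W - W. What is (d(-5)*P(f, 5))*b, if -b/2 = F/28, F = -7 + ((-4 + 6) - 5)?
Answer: 0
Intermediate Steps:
F = -10 (F = -7 + (2 - 5) = -7 - 3 = -10)
d(W) = 0
f = 4
P(C, Z) = -⅕
b = 5/7 (b = -(-20)/28 = -2*(-5/14) = 5/7 ≈ 0.71429)
(d(-5)*P(f, 5))*b = (0*(-⅕))*(5/7) = 0*(5/7) = 0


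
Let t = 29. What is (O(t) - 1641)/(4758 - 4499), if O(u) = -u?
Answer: -1670/259 ≈ -6.4479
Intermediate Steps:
(O(t) - 1641)/(4758 - 4499) = (-1*29 - 1641)/(4758 - 4499) = (-29 - 1641)/259 = -1670*1/259 = -1670/259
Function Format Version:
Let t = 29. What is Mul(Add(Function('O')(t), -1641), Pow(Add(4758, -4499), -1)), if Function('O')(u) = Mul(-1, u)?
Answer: Rational(-1670, 259) ≈ -6.4479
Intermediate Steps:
Mul(Add(Function('O')(t), -1641), Pow(Add(4758, -4499), -1)) = Mul(Add(Mul(-1, 29), -1641), Pow(Add(4758, -4499), -1)) = Mul(Add(-29, -1641), Pow(259, -1)) = Mul(-1670, Rational(1, 259)) = Rational(-1670, 259)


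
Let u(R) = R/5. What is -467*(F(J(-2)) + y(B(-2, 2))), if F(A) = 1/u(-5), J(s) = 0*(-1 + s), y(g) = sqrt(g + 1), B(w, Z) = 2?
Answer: 467 - 467*sqrt(3) ≈ -341.87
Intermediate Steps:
y(g) = sqrt(1 + g)
u(R) = R/5 (u(R) = R*(1/5) = R/5)
J(s) = 0
F(A) = -1 (F(A) = 1/((1/5)*(-5)) = 1/(-1) = -1)
-467*(F(J(-2)) + y(B(-2, 2))) = -467*(-1 + sqrt(1 + 2)) = -467*(-1 + sqrt(3)) = 467 - 467*sqrt(3)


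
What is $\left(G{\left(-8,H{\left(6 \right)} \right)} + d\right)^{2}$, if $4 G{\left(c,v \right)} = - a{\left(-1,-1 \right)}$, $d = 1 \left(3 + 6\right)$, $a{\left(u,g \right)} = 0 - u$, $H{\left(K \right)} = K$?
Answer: $\frac{1225}{16} \approx 76.563$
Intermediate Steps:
$a{\left(u,g \right)} = - u$
$d = 9$ ($d = 1 \cdot 9 = 9$)
$G{\left(c,v \right)} = - \frac{1}{4}$ ($G{\left(c,v \right)} = \frac{\left(-1\right) \left(\left(-1\right) \left(-1\right)\right)}{4} = \frac{\left(-1\right) 1}{4} = \frac{1}{4} \left(-1\right) = - \frac{1}{4}$)
$\left(G{\left(-8,H{\left(6 \right)} \right)} + d\right)^{2} = \left(- \frac{1}{4} + 9\right)^{2} = \left(\frac{35}{4}\right)^{2} = \frac{1225}{16}$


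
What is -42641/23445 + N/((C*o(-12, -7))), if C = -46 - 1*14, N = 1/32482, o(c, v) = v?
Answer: -38781817373/21323133720 ≈ -1.8188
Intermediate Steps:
N = 1/32482 ≈ 3.0786e-5
C = -60 (C = -46 - 14 = -60)
-42641/23445 + N/((C*o(-12, -7))) = -42641/23445 + 1/(32482*((-60*(-7)))) = -42641*1/23445 + (1/32482)/420 = -42641/23445 + (1/32482)*(1/420) = -42641/23445 + 1/13642440 = -38781817373/21323133720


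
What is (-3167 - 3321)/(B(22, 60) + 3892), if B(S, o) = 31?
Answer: -6488/3923 ≈ -1.6538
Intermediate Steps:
(-3167 - 3321)/(B(22, 60) + 3892) = (-3167 - 3321)/(31 + 3892) = -6488/3923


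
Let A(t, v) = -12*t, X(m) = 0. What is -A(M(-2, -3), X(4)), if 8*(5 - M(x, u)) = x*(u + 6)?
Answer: 69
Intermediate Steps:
M(x, u) = 5 - x*(6 + u)/8 (M(x, u) = 5 - x*(u + 6)/8 = 5 - x*(6 + u)/8)
-A(M(-2, -3), X(4)) = -(-12)*(5 - 3/4*(-2) - 1/8*(-3)*(-2)) = -(-12)*(5 + 3/2 - 3/4) = -(-12)*23/4 = -1*(-69) = 69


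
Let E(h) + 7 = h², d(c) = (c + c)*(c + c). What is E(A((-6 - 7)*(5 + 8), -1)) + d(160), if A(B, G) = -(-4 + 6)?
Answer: 102397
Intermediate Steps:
d(c) = 4*c² (d(c) = (2*c)*(2*c) = 4*c²)
A(B, G) = -2 (A(B, G) = -1*2 = -2)
E(h) = -7 + h²
E(A((-6 - 7)*(5 + 8), -1)) + d(160) = (-7 + (-2)²) + 4*160² = (-7 + 4) + 4*25600 = -3 + 102400 = 102397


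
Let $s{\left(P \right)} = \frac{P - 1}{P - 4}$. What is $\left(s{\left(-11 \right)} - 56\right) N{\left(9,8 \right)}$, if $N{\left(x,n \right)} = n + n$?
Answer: $- \frac{4416}{5} \approx -883.2$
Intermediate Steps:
$N{\left(x,n \right)} = 2 n$
$s{\left(P \right)} = \frac{-1 + P}{-4 + P}$
$\left(s{\left(-11 \right)} - 56\right) N{\left(9,8 \right)} = \left(\frac{-1 - 11}{-4 - 11} - 56\right) 2 \cdot 8 = \left(\frac{1}{-15} \left(-12\right) - 56\right) 16 = \left(\left(- \frac{1}{15}\right) \left(-12\right) - 56\right) 16 = \left(\frac{4}{5} - 56\right) 16 = \left(- \frac{276}{5}\right) 16 = - \frac{4416}{5}$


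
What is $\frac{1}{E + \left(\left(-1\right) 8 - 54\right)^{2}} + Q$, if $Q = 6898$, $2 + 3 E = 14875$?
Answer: $\frac{182141693}{26405} \approx 6898.0$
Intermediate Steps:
$E = \frac{14873}{3}$ ($E = - \frac{2}{3} + \frac{1}{3} \cdot 14875 = - \frac{2}{3} + \frac{14875}{3} = \frac{14873}{3} \approx 4957.7$)
$\frac{1}{E + \left(\left(-1\right) 8 - 54\right)^{2}} + Q = \frac{1}{\frac{14873}{3} + \left(\left(-1\right) 8 - 54\right)^{2}} + 6898 = \frac{1}{\frac{14873}{3} + \left(-8 - 54\right)^{2}} + 6898 = \frac{1}{\frac{14873}{3} + \left(-62\right)^{2}} + 6898 = \frac{1}{\frac{14873}{3} + 3844} + 6898 = \frac{1}{\frac{26405}{3}} + 6898 = \frac{3}{26405} + 6898 = \frac{182141693}{26405}$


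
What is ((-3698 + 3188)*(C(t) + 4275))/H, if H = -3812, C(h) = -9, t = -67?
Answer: 543915/953 ≈ 570.74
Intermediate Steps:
((-3698 + 3188)*(C(t) + 4275))/H = ((-3698 + 3188)*(-9 + 4275))/(-3812) = -510*4266*(-1/3812) = -2175660*(-1/3812) = 543915/953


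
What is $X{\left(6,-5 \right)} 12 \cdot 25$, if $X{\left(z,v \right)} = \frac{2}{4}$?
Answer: $150$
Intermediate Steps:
$X{\left(z,v \right)} = \frac{1}{2}$ ($X{\left(z,v \right)} = 2 \cdot \frac{1}{4} = \frac{1}{2}$)
$X{\left(6,-5 \right)} 12 \cdot 25 = \frac{1}{2} \cdot 12 \cdot 25 = 6 \cdot 25 = 150$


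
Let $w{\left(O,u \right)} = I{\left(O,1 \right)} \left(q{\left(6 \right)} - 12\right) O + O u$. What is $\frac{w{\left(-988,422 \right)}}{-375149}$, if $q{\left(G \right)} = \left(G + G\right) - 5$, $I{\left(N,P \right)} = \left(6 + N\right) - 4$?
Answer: $\frac{5287776}{375149} \approx 14.095$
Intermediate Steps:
$I{\left(N,P \right)} = 2 + N$ ($I{\left(N,P \right)} = \left(6 + N\right) - 4 = 2 + N$)
$q{\left(G \right)} = -5 + 2 G$ ($q{\left(G \right)} = 2 G - 5 = -5 + 2 G$)
$w{\left(O,u \right)} = O u + O \left(-10 - 5 O\right)$ ($w{\left(O,u \right)} = \left(2 + O\right) \left(\left(-5 + 2 \cdot 6\right) - 12\right) O + O u = \left(2 + O\right) \left(\left(-5 + 12\right) - 12\right) O + O u = \left(2 + O\right) \left(7 - 12\right) O + O u = \left(2 + O\right) \left(-5\right) O + O u = \left(-10 - 5 O\right) O + O u = O \left(-10 - 5 O\right) + O u = O u + O \left(-10 - 5 O\right)$)
$\frac{w{\left(-988,422 \right)}}{-375149} = \frac{\left(-988\right) \left(-10 + 422 - -4940\right)}{-375149} = - 988 \left(-10 + 422 + 4940\right) \left(- \frac{1}{375149}\right) = \left(-988\right) 5352 \left(- \frac{1}{375149}\right) = \left(-5287776\right) \left(- \frac{1}{375149}\right) = \frac{5287776}{375149}$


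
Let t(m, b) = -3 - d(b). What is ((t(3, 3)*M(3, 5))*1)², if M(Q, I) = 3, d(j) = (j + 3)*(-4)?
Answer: 3969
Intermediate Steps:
d(j) = -12 - 4*j (d(j) = (3 + j)*(-4) = -12 - 4*j)
t(m, b) = 9 + 4*b (t(m, b) = -3 - (-12 - 4*b) = -3 + (12 + 4*b) = 9 + 4*b)
((t(3, 3)*M(3, 5))*1)² = (((9 + 4*3)*3)*1)² = (((9 + 12)*3)*1)² = ((21*3)*1)² = (63*1)² = 63² = 3969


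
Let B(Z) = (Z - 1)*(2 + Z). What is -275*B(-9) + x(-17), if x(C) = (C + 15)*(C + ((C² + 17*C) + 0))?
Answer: -19216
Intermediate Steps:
B(Z) = (-1 + Z)*(2 + Z)
x(C) = (15 + C)*(C² + 18*C) (x(C) = (15 + C)*(C + (C² + 17*C)) = (15 + C)*(C² + 18*C))
-275*B(-9) + x(-17) = -275*(-2 - 9 + (-9)²) - 17*(270 + (-17)² + 33*(-17)) = -275*(-2 - 9 + 81) - 17*(270 + 289 - 561) = -275*70 - 17*(-2) = -19250 + 34 = -19216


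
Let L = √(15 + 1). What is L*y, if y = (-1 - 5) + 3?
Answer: -12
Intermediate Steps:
L = 4 (L = √16 = 4)
y = -3 (y = -6 + 3 = -3)
L*y = 4*(-3) = -12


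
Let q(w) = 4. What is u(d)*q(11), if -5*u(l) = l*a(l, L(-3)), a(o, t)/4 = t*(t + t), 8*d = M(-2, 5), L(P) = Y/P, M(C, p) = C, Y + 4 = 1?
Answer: 8/5 ≈ 1.6000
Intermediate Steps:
Y = -3 (Y = -4 + 1 = -3)
L(P) = -3/P
d = -¼ (d = (⅛)*(-2) = -¼ ≈ -0.25000)
a(o, t) = 8*t² (a(o, t) = 4*(t*(t + t)) = 4*(t*(2*t)) = 4*(2*t²) = 8*t²)
u(l) = -8*l/5 (u(l) = -l*8*(-3/(-3))²/5 = -l*8*(-3*(-⅓))²/5 = -l*8*1²/5 = -l*8*1/5 = -l*8/5 = -8*l/5)
u(d)*q(11) = -8/5*(-¼)*4 = (⅖)*4 = 8/5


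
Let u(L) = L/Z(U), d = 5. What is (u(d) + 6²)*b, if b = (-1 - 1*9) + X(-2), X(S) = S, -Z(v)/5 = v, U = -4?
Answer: -435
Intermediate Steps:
Z(v) = -5*v
u(L) = L/20 (u(L) = L/((-5*(-4))) = L/20)
b = -12 (b = (-1 - 1*9) - 2 = (-1 - 9) - 2 = -10 - 2 = -12)
(u(d) + 6²)*b = ((1/20)*5 + 6²)*(-12) = (¼ + 36)*(-12) = (145/4)*(-12) = -435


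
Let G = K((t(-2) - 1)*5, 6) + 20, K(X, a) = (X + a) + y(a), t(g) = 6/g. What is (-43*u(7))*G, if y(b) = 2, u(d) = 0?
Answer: 0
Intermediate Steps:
K(X, a) = 2 + X + a (K(X, a) = (X + a) + 2 = 2 + X + a)
G = 8 (G = (2 + (6/(-2) - 1)*5 + 6) + 20 = (2 + (6*(-½) - 1)*5 + 6) + 20 = (2 + (-3 - 1)*5 + 6) + 20 = (2 - 4*5 + 6) + 20 = (2 - 20 + 6) + 20 = -12 + 20 = 8)
(-43*u(7))*G = -43*0*8 = 0*8 = 0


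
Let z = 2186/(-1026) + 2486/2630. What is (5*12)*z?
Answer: -3198544/44973 ≈ -71.121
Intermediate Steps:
z = -799636/674595 (z = 2186*(-1/1026) + 2486*(1/2630) = -1093/513 + 1243/1315 = -799636/674595 ≈ -1.1854)
(5*12)*z = (5*12)*(-799636/674595) = 60*(-799636/674595) = -3198544/44973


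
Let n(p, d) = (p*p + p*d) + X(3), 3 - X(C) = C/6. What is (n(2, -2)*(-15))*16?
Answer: -600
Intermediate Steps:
X(C) = 3 - C/6
n(p, d) = 5/2 + p² + d*p (n(p, d) = (p*p + p*d) + (3 - ⅙*3) = (p² + d*p) + (3 - ½) = (p² + d*p) + 5/2 = 5/2 + p² + d*p)
(n(2, -2)*(-15))*16 = ((5/2 + 2² - 2*2)*(-15))*16 = ((5/2 + 4 - 4)*(-15))*16 = ((5/2)*(-15))*16 = -75/2*16 = -600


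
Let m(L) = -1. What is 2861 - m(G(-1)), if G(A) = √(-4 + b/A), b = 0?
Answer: 2862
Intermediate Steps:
G(A) = 2*I (G(A) = √(-4 + 0/A) = √(-4 + 0) = √(-4) = 2*I)
2861 - m(G(-1)) = 2861 - 1*(-1) = 2861 + 1 = 2862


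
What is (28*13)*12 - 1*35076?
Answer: -30708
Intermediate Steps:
(28*13)*12 - 1*35076 = 364*12 - 35076 = 4368 - 35076 = -30708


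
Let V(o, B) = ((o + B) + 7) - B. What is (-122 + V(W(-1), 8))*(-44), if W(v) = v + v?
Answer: 5148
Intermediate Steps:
W(v) = 2*v
V(o, B) = 7 + o (V(o, B) = ((B + o) + 7) - B = (7 + B + o) - B = 7 + o)
(-122 + V(W(-1), 8))*(-44) = (-122 + (7 + 2*(-1)))*(-44) = (-122 + (7 - 2))*(-44) = (-122 + 5)*(-44) = -117*(-44) = 5148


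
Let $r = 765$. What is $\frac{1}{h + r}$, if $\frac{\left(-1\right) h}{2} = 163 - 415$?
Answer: $\frac{1}{1269} \approx 0.00078802$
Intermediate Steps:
$h = 504$ ($h = - 2 \left(163 - 415\right) = \left(-2\right) \left(-252\right) = 504$)
$\frac{1}{h + r} = \frac{1}{504 + 765} = \frac{1}{1269}$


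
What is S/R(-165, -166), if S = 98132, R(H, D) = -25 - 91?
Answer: -24533/29 ≈ -845.97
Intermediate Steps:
R(H, D) = -116
S/R(-165, -166) = 98132/(-116) = 98132*(-1/116) = -24533/29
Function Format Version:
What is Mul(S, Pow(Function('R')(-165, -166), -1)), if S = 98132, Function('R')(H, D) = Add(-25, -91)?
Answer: Rational(-24533, 29) ≈ -845.97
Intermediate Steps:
Function('R')(H, D) = -116
Mul(S, Pow(Function('R')(-165, -166), -1)) = Mul(98132, Pow(-116, -1)) = Mul(98132, Rational(-1, 116)) = Rational(-24533, 29)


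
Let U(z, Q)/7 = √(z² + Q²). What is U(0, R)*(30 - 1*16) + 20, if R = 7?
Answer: 706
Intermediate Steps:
U(z, Q) = 7*√(Q² + z²) (U(z, Q) = 7*√(z² + Q²) = 7*√(Q² + z²))
U(0, R)*(30 - 1*16) + 20 = (7*√(7² + 0²))*(30 - 1*16) + 20 = (7*√(49 + 0))*(30 - 16) + 20 = (7*√49)*14 + 20 = (7*7)*14 + 20 = 49*14 + 20 = 686 + 20 = 706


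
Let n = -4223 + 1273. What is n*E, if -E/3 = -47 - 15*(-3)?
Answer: -17700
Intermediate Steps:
E = 6 (E = -3*(-47 - 15*(-3)) = -3*(-47 + 45) = -3*(-2) = 6)
n = -2950
n*E = -2950*6 = -17700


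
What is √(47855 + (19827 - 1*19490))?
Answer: 8*√753 ≈ 219.53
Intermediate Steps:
√(47855 + (19827 - 1*19490)) = √(47855 + (19827 - 19490)) = √(47855 + 337) = √48192 = 8*√753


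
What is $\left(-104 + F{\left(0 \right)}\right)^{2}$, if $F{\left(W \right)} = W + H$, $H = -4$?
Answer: $11664$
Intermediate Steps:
$F{\left(W \right)} = -4 + W$ ($F{\left(W \right)} = W - 4 = -4 + W$)
$\left(-104 + F{\left(0 \right)}\right)^{2} = \left(-104 + \left(-4 + 0\right)\right)^{2} = \left(-104 - 4\right)^{2} = \left(-108\right)^{2} = 11664$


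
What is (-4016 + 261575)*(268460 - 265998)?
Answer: 634110258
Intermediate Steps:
(-4016 + 261575)*(268460 - 265998) = 257559*2462 = 634110258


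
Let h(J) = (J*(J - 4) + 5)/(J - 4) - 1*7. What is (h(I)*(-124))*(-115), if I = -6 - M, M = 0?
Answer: -192510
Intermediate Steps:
I = -6 (I = -6 - 1*0 = -6 + 0 = -6)
h(J) = -7 + (5 + J*(-4 + J))/(-4 + J) (h(J) = (J*(-4 + J) + 5)/(-4 + J) - 7 = (5 + J*(-4 + J))/(-4 + J) - 7 = -7 + (5 + J*(-4 + J))/(-4 + J))
(h(I)*(-124))*(-115) = (((33 + (-6)**2 - 11*(-6))/(-4 - 6))*(-124))*(-115) = (((33 + 36 + 66)/(-10))*(-124))*(-115) = (-1/10*135*(-124))*(-115) = -27/2*(-124)*(-115) = 1674*(-115) = -192510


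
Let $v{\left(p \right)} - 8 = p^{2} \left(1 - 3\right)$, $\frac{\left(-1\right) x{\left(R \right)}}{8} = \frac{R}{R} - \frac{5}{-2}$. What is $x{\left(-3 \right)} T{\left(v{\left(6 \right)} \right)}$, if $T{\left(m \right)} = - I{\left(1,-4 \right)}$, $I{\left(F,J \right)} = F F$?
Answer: $28$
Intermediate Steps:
$x{\left(R \right)} = -28$ ($x{\left(R \right)} = - 8 \left(\frac{R}{R} - \frac{5}{-2}\right) = - 8 \left(1 - - \frac{5}{2}\right) = - 8 \left(1 + \frac{5}{2}\right) = \left(-8\right) \frac{7}{2} = -28$)
$I{\left(F,J \right)} = F^{2}$
$v{\left(p \right)} = 8 - 2 p^{2}$ ($v{\left(p \right)} = 8 + p^{2} \left(1 - 3\right) = 8 + p^{2} \left(-2\right) = 8 - 2 p^{2}$)
$T{\left(m \right)} = -1$ ($T{\left(m \right)} = - 1^{2} = \left(-1\right) 1 = -1$)
$x{\left(-3 \right)} T{\left(v{\left(6 \right)} \right)} = \left(-28\right) \left(-1\right) = 28$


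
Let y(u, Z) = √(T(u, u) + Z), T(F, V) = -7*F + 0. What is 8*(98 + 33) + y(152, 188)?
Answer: 1048 + 2*I*√219 ≈ 1048.0 + 29.597*I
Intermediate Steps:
T(F, V) = -7*F
y(u, Z) = √(Z - 7*u) (y(u, Z) = √(-7*u + Z) = √(Z - 7*u))
8*(98 + 33) + y(152, 188) = 8*(98 + 33) + √(188 - 7*152) = 8*131 + √(188 - 1064) = 1048 + √(-876) = 1048 + 2*I*√219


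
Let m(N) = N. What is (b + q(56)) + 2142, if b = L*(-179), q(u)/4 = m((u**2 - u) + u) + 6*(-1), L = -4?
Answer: 15378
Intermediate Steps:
q(u) = -24 + 4*u**2 (q(u) = 4*(((u**2 - u) + u) + 6*(-1)) = 4*(u**2 - 6) = 4*(-6 + u**2) = -24 + 4*u**2)
b = 716 (b = -4*(-179) = 716)
(b + q(56)) + 2142 = (716 + (-24 + 4*56**2)) + 2142 = (716 + (-24 + 4*3136)) + 2142 = (716 + (-24 + 12544)) + 2142 = (716 + 12520) + 2142 = 13236 + 2142 = 15378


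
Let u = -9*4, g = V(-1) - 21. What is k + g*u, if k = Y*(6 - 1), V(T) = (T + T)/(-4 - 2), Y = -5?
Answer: 719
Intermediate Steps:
V(T) = -T/3 (V(T) = (2*T)/(-6) = (2*T)*(-⅙) = -T/3)
g = -62/3 (g = -⅓*(-1) - 21 = ⅓ - 21 = -62/3 ≈ -20.667)
u = -36
k = -25 (k = -5*(6 - 1) = -5*5 = -25)
k + g*u = -25 - 62/3*(-36) = -25 + 744 = 719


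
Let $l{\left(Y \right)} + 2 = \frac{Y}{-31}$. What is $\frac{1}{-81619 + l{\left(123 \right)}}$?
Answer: $- \frac{31}{2530374} \approx -1.2251 \cdot 10^{-5}$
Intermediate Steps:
$l{\left(Y \right)} = -2 - \frac{Y}{31}$ ($l{\left(Y \right)} = -2 + \frac{Y}{-31} = -2 + Y \left(- \frac{1}{31}\right) = -2 - \frac{Y}{31}$)
$\frac{1}{-81619 + l{\left(123 \right)}} = \frac{1}{-81619 - \frac{185}{31}} = \frac{1}{- \frac{2530374}{31}} = - \frac{31}{2530374}$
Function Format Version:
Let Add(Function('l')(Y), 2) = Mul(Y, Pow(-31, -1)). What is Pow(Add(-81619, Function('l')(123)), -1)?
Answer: Rational(-31, 2530374) ≈ -1.2251e-5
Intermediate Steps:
Function('l')(Y) = Add(-2, Mul(Rational(-1, 31), Y)) (Function('l')(Y) = Add(-2, Mul(Y, Pow(-31, -1))) = Add(-2, Mul(Y, Rational(-1, 31))) = Add(-2, Mul(Rational(-1, 31), Y)))
Pow(Add(-81619, Function('l')(123)), -1) = Pow(Add(-81619, Add(-2, Mul(Rational(-1, 31), 123))), -1) = Pow(Add(-81619, Add(-2, Rational(-123, 31))), -1) = Pow(Add(-81619, Rational(-185, 31)), -1) = Pow(Rational(-2530374, 31), -1) = Rational(-31, 2530374)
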